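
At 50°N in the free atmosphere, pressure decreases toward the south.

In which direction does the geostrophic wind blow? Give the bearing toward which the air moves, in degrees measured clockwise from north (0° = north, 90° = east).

270°

The pressure-gradient force points toward the south (bearing 180°).
Geostrophic balance: in the Northern Hemisphere the Coriolis force deflects motion to the right, so the geostrophic wind blows 90° to the right of the pressure-gradient force (low pressure on the left).
Rotating 180° by 90° clockwise gives 270° — the wind blows toward the west.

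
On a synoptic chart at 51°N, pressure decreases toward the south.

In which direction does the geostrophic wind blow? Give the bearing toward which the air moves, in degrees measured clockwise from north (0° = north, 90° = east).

The pressure-gradient force points toward the south (bearing 180°).
Geostrophic balance: in the Northern Hemisphere the Coriolis force deflects motion to the right, so the geostrophic wind blows 90° to the right of the pressure-gradient force (low pressure on the left).
Rotating 180° by 90° clockwise gives 270° — the wind blows toward the west.

270°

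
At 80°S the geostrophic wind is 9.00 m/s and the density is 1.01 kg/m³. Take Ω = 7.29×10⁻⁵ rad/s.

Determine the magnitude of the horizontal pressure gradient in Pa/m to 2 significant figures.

Coriolis parameter at 80°S:
f = 2Ω sin φ = 2 × 7.29×10⁻⁵ × sin 80° = 1.44×10⁻⁴ s⁻¹
Geostrophic balance rearranged: |∂P/∂n| = f ρ V_g
|∂P/∂n| = 1.44×10⁻⁴ × 1.01 × 9.00 = 1.31×10⁻³ Pa/m

1.3×10⁻³ Pa/m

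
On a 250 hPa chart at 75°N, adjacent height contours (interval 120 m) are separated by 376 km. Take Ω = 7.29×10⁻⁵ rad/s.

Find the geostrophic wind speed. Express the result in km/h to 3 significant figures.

80.0 km/h

Coriolis parameter at 75°N:
f = 2Ω sin φ = 2 × 7.29×10⁻⁵ × sin 75° = 1.41×10⁻⁴ s⁻¹
Height gradient: |∂Z/∂n| = 120 m / 376000 m = 3.19×10⁻⁴
On a pressure surface, geostrophic balance gives V_g = (g/f)|∂Z/∂n|:
V_g = 9.81 × 3.19×10⁻⁴ / 1.41×10⁻⁴ = 22.2 m/s
Converting: 22.2 m/s × 3.6 = 80.0 km/h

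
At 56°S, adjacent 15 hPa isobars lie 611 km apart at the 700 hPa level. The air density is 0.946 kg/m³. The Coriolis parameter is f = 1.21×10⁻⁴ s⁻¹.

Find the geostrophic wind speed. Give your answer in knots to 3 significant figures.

41.7 knots

Pressure gradient: |∂P/∂n| = 1500 Pa / 611000 m = 2.45×10⁻³ Pa/m
Geostrophic balance (pressure-gradient force = Coriolis force):
V_g = (1/(fρ)) |∂P/∂n| = 2.45×10⁻³ / (1.21×10⁻⁴ × 0.946) = 21.4 m/s
Converting: 21.4 m/s × 1.944 = 41.7 knots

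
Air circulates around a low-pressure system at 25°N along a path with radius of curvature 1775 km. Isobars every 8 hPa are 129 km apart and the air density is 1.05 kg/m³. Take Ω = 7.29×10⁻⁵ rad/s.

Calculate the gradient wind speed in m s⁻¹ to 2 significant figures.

Coriolis parameter at 25°N:
f = 2Ω sin φ = 2 × 7.29×10⁻⁵ × sin 25° = 6.16×10⁻⁵ s⁻¹
Pressure gradient: |∂P/∂n| = 800 Pa / 129000 m = 6.20×10⁻³ Pa/m
Geostrophic speed: V_g = |∂P/∂n|/(fρ) = 6.20×10⁻³/(6.16×10⁻⁵ × 1.05) = 95.9 m/s
Around a low, centrifugal force acts outward with Coriolis, so pressure-gradient force balances both:
(1/ρ)|∂P/∂n| = fV + V²/R  →  V² + fR·V − fR·V_g = 0
With fR = 6.16×10⁻⁵ × 1775×10³ m = 109 m/s:
V = [−fR + √((fR)² + 4 fR V_g)]/2 = [−109 + √(109² + 4×109×95.9)]/2 = 61.4 m/s
Subgeostrophic (V < V_g = 95.9 m/s), as expected around a low.

61 m s⁻¹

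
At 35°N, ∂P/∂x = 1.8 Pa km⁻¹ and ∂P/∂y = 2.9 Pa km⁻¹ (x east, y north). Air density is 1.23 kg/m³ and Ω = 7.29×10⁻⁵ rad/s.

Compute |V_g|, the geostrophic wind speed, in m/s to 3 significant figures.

Coriolis parameter at 35°N:
f = 2Ω sin φ = 2 × 7.29×10⁻⁵ × sin 35° = 8.36×10⁻⁵ s⁻¹
Component geostrophic relations (x east, y north):
u_g = −(1/(fρ)) ∂P/∂y,  v_g = (1/(fρ)) ∂P/∂x
u_g = −(2.9×10⁻³)/(8.36×10⁻⁵ × 1.23) = −28.2 m/s;  v_g = (1.8×10⁻³)/(8.36×10⁻⁵ × 1.23) = 17.5 m/s
|V_g| = √(u_g² + v_g²) = 33.2 m/s

33.2 m/s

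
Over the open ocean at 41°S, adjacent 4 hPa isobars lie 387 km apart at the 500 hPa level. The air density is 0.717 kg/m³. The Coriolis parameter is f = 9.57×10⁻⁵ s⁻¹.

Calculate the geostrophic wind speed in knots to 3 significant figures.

29.3 knots

Pressure gradient: |∂P/∂n| = 400 Pa / 387000 m = 1.03×10⁻³ Pa/m
Geostrophic balance (pressure-gradient force = Coriolis force):
V_g = (1/(fρ)) |∂P/∂n| = 1.03×10⁻³ / (9.57×10⁻⁵ × 0.717) = 15.1 m/s
Converting: 15.1 m/s × 1.944 = 29.3 knots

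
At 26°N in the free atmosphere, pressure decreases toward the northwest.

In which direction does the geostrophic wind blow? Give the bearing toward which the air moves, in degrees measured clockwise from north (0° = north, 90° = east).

045°

The pressure-gradient force points toward the northwest (bearing 315°).
Geostrophic balance: in the Northern Hemisphere the Coriolis force deflects motion to the right, so the geostrophic wind blows 90° to the right of the pressure-gradient force (low pressure on the left).
Rotating 315° by 90° clockwise gives 045° — the wind blows toward the northeast.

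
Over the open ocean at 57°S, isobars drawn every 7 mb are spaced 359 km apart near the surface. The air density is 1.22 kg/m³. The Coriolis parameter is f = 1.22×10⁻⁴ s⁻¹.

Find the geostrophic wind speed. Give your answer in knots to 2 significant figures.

25 knots

Pressure gradient: |∂P/∂n| = 700 Pa / 359000 m = 1.95×10⁻³ Pa/m
Geostrophic balance (pressure-gradient force = Coriolis force):
V_g = (1/(fρ)) |∂P/∂n| = 1.95×10⁻³ / (1.22×10⁻⁴ × 1.22) = 13.1 m/s
Converting: 13.1 m/s × 1.944 = 25 knots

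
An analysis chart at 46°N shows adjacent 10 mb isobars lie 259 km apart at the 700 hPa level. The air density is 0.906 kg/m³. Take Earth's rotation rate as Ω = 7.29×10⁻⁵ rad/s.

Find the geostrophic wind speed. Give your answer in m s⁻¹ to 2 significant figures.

41 m s⁻¹

Coriolis parameter at 46°N:
f = 2Ω sin φ = 2 × 7.29×10⁻⁵ × sin 46° = 1.05×10⁻⁴ s⁻¹
Pressure gradient: |∂P/∂n| = 1000 Pa / 259000 m = 3.86×10⁻³ Pa/m
Geostrophic balance (pressure-gradient force = Coriolis force):
V_g = (1/(fρ)) |∂P/∂n| = 3.86×10⁻³ / (1.05×10⁻⁴ × 0.906) = 40.6 m/s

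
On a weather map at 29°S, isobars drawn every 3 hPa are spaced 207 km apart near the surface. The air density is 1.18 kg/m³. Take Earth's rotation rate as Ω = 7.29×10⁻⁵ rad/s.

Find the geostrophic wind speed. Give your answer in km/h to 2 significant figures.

63 km/h

Coriolis parameter at 29°S:
f = 2Ω sin φ = 2 × 7.29×10⁻⁵ × sin 29° = 7.07×10⁻⁵ s⁻¹
Pressure gradient: |∂P/∂n| = 300 Pa / 207000 m = 1.45×10⁻³ Pa/m
Geostrophic balance (pressure-gradient force = Coriolis force):
V_g = (1/(fρ)) |∂P/∂n| = 1.45×10⁻³ / (7.07×10⁻⁵ × 1.18) = 17.4 m/s
Converting: 17.4 m/s × 3.6 = 63 km/h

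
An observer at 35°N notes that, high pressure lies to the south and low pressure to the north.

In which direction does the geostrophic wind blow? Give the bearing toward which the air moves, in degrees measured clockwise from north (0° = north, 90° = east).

090°

The pressure-gradient force points toward the north (bearing 000°).
Geostrophic balance: in the Northern Hemisphere the Coriolis force deflects motion to the right, so the geostrophic wind blows 90° to the right of the pressure-gradient force (low pressure on the left).
Rotating 000° by 90° clockwise gives 090° — the wind blows toward the east.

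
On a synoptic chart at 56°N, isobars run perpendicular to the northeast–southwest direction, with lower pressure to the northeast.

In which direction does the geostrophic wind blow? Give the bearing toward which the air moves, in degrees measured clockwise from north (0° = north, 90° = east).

135°

The pressure-gradient force points toward the northeast (bearing 045°).
Geostrophic balance: in the Northern Hemisphere the Coriolis force deflects motion to the right, so the geostrophic wind blows 90° to the right of the pressure-gradient force (low pressure on the left).
Rotating 045° by 90° clockwise gives 135° — the wind blows toward the southeast.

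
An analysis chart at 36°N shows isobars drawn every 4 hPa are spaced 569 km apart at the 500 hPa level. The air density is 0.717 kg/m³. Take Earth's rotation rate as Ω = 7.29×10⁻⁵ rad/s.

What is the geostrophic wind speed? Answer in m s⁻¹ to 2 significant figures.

11 m s⁻¹

Coriolis parameter at 36°N:
f = 2Ω sin φ = 2 × 7.29×10⁻⁵ × sin 36° = 8.57×10⁻⁵ s⁻¹
Pressure gradient: |∂P/∂n| = 400 Pa / 569000 m = 7.03×10⁻⁴ Pa/m
Geostrophic balance (pressure-gradient force = Coriolis force):
V_g = (1/(fρ)) |∂P/∂n| = 7.03×10⁻⁴ / (8.57×10⁻⁵ × 0.717) = 11.4 m/s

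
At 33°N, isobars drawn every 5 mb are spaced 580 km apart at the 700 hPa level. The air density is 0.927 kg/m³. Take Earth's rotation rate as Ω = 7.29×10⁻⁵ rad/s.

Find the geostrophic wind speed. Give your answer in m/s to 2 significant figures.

Coriolis parameter at 33°N:
f = 2Ω sin φ = 2 × 7.29×10⁻⁵ × sin 33° = 7.94×10⁻⁵ s⁻¹
Pressure gradient: |∂P/∂n| = 500 Pa / 580000 m = 8.62×10⁻⁴ Pa/m
Geostrophic balance (pressure-gradient force = Coriolis force):
V_g = (1/(fρ)) |∂P/∂n| = 8.62×10⁻⁴ / (7.94×10⁻⁵ × 0.927) = 11.7 m/s

12 m/s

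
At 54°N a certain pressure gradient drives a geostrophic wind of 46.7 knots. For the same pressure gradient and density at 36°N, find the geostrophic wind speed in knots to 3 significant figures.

64.3 knots

With the same pressure gradient and density, V_g ∝ 1/f ∝ 1/sin φ.
V₂ = V₁ · sin φ₁ / sin φ₂ = 46.7 × sin 54° / sin 36°
V₂ = 46.7 × 0.8090/0.5878 = 64.3 knots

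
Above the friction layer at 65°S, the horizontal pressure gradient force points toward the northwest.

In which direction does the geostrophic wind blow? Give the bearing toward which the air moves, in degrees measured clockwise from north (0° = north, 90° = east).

225°

The pressure-gradient force points toward the northwest (bearing 315°).
Geostrophic balance: in the Southern Hemisphere the Coriolis force deflects motion to the left, so the geostrophic wind blows 90° to the left of the pressure-gradient force (low pressure on the right).
Rotating 315° by 90° counterclockwise gives 225° — the wind blows toward the southwest.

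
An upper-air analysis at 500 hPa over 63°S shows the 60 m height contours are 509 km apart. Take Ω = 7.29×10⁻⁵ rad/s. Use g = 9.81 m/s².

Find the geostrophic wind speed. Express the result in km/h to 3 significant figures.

Coriolis parameter at 63°S:
f = 2Ω sin φ = 2 × 7.29×10⁻⁵ × sin 63° = 1.30×10⁻⁴ s⁻¹
Height gradient: |∂Z/∂n| = 60 m / 509000 m = 1.18×10⁻⁴
On a pressure surface, geostrophic balance gives V_g = (g/f)|∂Z/∂n|:
V_g = 9.81 × 1.18×10⁻⁴ / 1.30×10⁻⁴ = 8.90 m/s
Converting: 8.90 m/s × 3.6 = 32.0 km/h

32.0 km/h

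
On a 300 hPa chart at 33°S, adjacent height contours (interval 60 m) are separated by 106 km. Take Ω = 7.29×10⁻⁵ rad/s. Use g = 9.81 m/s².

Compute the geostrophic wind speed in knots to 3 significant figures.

Coriolis parameter at 33°S:
f = 2Ω sin φ = 2 × 7.29×10⁻⁵ × sin 33° = 7.94×10⁻⁵ s⁻¹
Height gradient: |∂Z/∂n| = 60 m / 106000 m = 5.66×10⁻⁴
On a pressure surface, geostrophic balance gives V_g = (g/f)|∂Z/∂n|:
V_g = 9.81 × 5.66×10⁻⁴ / 7.94×10⁻⁵ = 69.9 m/s
Converting: 69.9 m/s × 1.944 = 136 knots

136 knots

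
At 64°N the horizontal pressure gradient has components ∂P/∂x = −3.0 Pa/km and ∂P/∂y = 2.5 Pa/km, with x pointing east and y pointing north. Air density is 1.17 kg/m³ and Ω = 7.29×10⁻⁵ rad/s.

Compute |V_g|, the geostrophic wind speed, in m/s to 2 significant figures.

25 m/s

Coriolis parameter at 64°N:
f = 2Ω sin φ = 2 × 7.29×10⁻⁵ × sin 64° = 1.31×10⁻⁴ s⁻¹
Component geostrophic relations (x east, y north):
u_g = −(1/(fρ)) ∂P/∂y,  v_g = (1/(fρ)) ∂P/∂x
u_g = −(2.5×10⁻³)/(1.31×10⁻⁴ × 1.17) = −16.3 m/s;  v_g = (−3.0×10⁻³)/(1.31×10⁻⁴ × 1.17) = −19.6 m/s
|V_g| = √(u_g² + v_g²) = 25.5 m/s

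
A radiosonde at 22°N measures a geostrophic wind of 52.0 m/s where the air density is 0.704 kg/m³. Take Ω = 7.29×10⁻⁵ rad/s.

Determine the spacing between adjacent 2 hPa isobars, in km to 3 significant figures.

100 km

Coriolis parameter at 22°N:
f = 2Ω sin φ = 2 × 7.29×10⁻⁵ × sin 22° = 5.46×10⁻⁵ s⁻¹
Geostrophic balance rearranged: |∂P/∂n| = f ρ V_g
|∂P/∂n| = 5.46×10⁻⁵ × 0.704 × 52.0 = 2.00×10⁻³ Pa/m
Isobar spacing: Δn = ΔP/|∂P/∂n| = 200 Pa / 2.00×10⁻³ Pa/m = 100028 m ≈ 100 km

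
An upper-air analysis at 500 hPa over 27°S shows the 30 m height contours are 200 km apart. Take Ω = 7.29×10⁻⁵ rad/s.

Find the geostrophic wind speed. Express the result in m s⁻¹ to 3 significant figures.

22.2 m s⁻¹

Coriolis parameter at 27°S:
f = 2Ω sin φ = 2 × 7.29×10⁻⁵ × sin 27° = 6.62×10⁻⁵ s⁻¹
Height gradient: |∂Z/∂n| = 30 m / 200000 m = 1.50×10⁻⁴
On a pressure surface, geostrophic balance gives V_g = (g/f)|∂Z/∂n|:
V_g = 9.81 × 1.50×10⁻⁴ / 6.62×10⁻⁵ = 22.2 m/s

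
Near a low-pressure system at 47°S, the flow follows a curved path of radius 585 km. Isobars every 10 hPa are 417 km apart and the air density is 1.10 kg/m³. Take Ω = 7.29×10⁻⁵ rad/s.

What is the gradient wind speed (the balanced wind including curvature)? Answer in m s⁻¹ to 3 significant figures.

Coriolis parameter at 47°S:
f = 2Ω sin φ = 2 × 7.29×10⁻⁵ × sin 47° = 1.07×10⁻⁴ s⁻¹
Pressure gradient: |∂P/∂n| = 1000 Pa / 417000 m = 2.40×10⁻³ Pa/m
Geostrophic speed: V_g = |∂P/∂n|/(fρ) = 2.40×10⁻³/(1.07×10⁻⁴ × 1.10) = 20.4 m/s
Around a low, centrifugal force acts outward with Coriolis, so pressure-gradient force balances both:
(1/ρ)|∂P/∂n| = fV + V²/R  →  V² + fR·V − fR·V_g = 0
With fR = 1.07×10⁻⁴ × 585×10³ m = 62.4 m/s:
V = [−fR + √((fR)² + 4 fR V_g)]/2 = [−62.4 + √(62.4² + 4×62.4×20.4)]/2 = 16.2 m/s
Subgeostrophic (V < V_g = 20.4 m/s), as expected around a low.

16.2 m s⁻¹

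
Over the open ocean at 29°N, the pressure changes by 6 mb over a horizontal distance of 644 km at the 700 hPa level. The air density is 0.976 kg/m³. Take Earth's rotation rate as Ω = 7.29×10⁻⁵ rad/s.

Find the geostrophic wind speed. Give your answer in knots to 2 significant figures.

Coriolis parameter at 29°N:
f = 2Ω sin φ = 2 × 7.29×10⁻⁵ × sin 29° = 7.07×10⁻⁵ s⁻¹
Pressure gradient: |∂P/∂n| = 600 Pa / 644000 m = 9.32×10⁻⁴ Pa/m
Geostrophic balance (pressure-gradient force = Coriolis force):
V_g = (1/(fρ)) |∂P/∂n| = 9.32×10⁻⁴ / (7.07×10⁻⁵ × 0.976) = 13.5 m/s
Converting: 13.5 m/s × 1.944 = 26 knots

26 knots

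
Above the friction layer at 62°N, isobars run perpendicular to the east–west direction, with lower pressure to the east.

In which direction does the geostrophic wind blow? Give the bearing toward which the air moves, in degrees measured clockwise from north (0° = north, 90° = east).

The pressure-gradient force points toward the east (bearing 090°).
Geostrophic balance: in the Northern Hemisphere the Coriolis force deflects motion to the right, so the geostrophic wind blows 90° to the right of the pressure-gradient force (low pressure on the left).
Rotating 090° by 90° clockwise gives 180° — the wind blows toward the south.

180°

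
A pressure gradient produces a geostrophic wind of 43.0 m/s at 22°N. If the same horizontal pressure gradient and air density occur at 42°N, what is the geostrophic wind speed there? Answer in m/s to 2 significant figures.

With the same pressure gradient and density, V_g ∝ 1/f ∝ 1/sin φ.
V₂ = V₁ · sin φ₁ / sin φ₂ = 43.0 × sin 22° / sin 42°
V₂ = 43.0 × 0.3746/0.6691 = 24 m/s

24 m/s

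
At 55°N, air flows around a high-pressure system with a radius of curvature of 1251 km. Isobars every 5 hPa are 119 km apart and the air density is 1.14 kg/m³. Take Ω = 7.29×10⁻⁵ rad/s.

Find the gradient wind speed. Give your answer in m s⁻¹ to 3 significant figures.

Coriolis parameter at 55°N:
f = 2Ω sin φ = 2 × 7.29×10⁻⁵ × sin 55° = 1.19×10⁻⁴ s⁻¹
Pressure gradient: |∂P/∂n| = 500 Pa / 119000 m = 4.20×10⁻³ Pa/m
Geostrophic speed: V_g = |∂P/∂n|/(fρ) = 4.20×10⁻³/(1.19×10⁻⁴ × 1.14) = 30.9 m/s
Around a high, pressure-gradient force acts outward with centrifugal, so Coriolis balances both:
fV = (1/ρ)|∂P/∂n| + V²/R  →  V² − fR·V + fR·V_g = 0
With fR = 1.19×10⁻⁴ × 1251×10³ m = 149 m/s:
V = [fR − √((fR)² − 4 fR V_g)]/2 = [149 − √(149² − 4×149×30.9)]/2 = 43.6 m/s
Supergeostrophic (V > V_g = 30.9 m/s), as expected around a high.

43.6 m s⁻¹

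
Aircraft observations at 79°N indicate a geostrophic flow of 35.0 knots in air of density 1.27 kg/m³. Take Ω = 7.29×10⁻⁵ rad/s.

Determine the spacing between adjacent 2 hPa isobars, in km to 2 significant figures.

Coriolis parameter at 79°N:
f = 2Ω sin φ = 2 × 7.29×10⁻⁵ × sin 79° = 1.43×10⁻⁴ s⁻¹
Wind speed in SI: 35.0 knots = 18.0 m/s
Geostrophic balance rearranged: |∂P/∂n| = f ρ V_g
|∂P/∂n| = 1.43×10⁻⁴ × 1.27 × 18.0 = 3.27×10⁻³ Pa/m
Isobar spacing: Δn = ΔP/|∂P/∂n| = 200 Pa / 3.27×10⁻³ Pa/m = 61111 m ≈ 61 km

61 km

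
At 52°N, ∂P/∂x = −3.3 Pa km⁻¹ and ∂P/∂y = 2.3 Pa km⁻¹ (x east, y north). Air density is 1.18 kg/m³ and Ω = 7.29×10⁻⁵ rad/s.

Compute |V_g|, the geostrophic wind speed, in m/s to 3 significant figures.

29.7 m/s

Coriolis parameter at 52°N:
f = 2Ω sin φ = 2 × 7.29×10⁻⁵ × sin 52° = 1.15×10⁻⁴ s⁻¹
Component geostrophic relations (x east, y north):
u_g = −(1/(fρ)) ∂P/∂y,  v_g = (1/(fρ)) ∂P/∂x
u_g = −(2.3×10⁻³)/(1.15×10⁻⁴ × 1.18) = −17.0 m/s;  v_g = (−3.3×10⁻³)/(1.15×10⁻⁴ × 1.18) = −24.3 m/s
|V_g| = √(u_g² + v_g²) = 29.7 m/s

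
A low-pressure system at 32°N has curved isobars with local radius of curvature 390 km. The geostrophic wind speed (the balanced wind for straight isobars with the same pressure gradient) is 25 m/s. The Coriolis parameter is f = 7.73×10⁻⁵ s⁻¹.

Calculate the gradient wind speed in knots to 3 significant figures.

31.6 knots

Around a low, centrifugal force acts outward with Coriolis, so pressure-gradient force balances both:
(1/ρ)|∂P/∂n| = fV + V²/R  →  V² + fR·V − fR·V_g = 0
With fR = 7.73×10⁻⁵ × 390×10³ m = 30.1 m/s:
V = [−fR + √((fR)² + 4 fR V_g)]/2 = [−30.1 + √(30.1² + 4×30.1×25)]/2 = 16.2 m/s
Subgeostrophic (V < V_g = 25 m/s), as expected around a low.
Converting: 16.2 m/s × 1.944 = 31.6 knots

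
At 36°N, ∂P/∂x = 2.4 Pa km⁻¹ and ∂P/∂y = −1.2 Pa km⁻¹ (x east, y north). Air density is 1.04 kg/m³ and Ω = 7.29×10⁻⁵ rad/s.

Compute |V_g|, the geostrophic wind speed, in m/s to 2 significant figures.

30 m/s

Coriolis parameter at 36°N:
f = 2Ω sin φ = 2 × 7.29×10⁻⁵ × sin 36° = 8.57×10⁻⁵ s⁻¹
Component geostrophic relations (x east, y north):
u_g = −(1/(fρ)) ∂P/∂y,  v_g = (1/(fρ)) ∂P/∂x
u_g = −(−1.2×10⁻³)/(8.57×10⁻⁵ × 1.04) = 13.5 m/s;  v_g = (2.4×10⁻³)/(8.57×10⁻⁵ × 1.04) = 26.9 m/s
|V_g| = √(u_g² + v_g²) = 30.1 m/s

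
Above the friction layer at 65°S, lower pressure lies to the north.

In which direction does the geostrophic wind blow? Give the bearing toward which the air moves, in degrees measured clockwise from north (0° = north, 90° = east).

270°

The pressure-gradient force points toward the north (bearing 000°).
Geostrophic balance: in the Southern Hemisphere the Coriolis force deflects motion to the left, so the geostrophic wind blows 90° to the left of the pressure-gradient force (low pressure on the right).
Rotating 000° by 90° counterclockwise gives 270° — the wind blows toward the west.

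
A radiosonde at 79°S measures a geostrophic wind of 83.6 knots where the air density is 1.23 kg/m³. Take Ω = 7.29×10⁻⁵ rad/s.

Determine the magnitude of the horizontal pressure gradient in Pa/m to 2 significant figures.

Coriolis parameter at 79°S:
f = 2Ω sin φ = 2 × 7.29×10⁻⁵ × sin 79° = 1.43×10⁻⁴ s⁻¹
Wind speed in SI: 83.6 knots = 43.0 m/s
Geostrophic balance rearranged: |∂P/∂n| = f ρ V_g
|∂P/∂n| = 1.43×10⁻⁴ × 1.23 × 43.0 = 7.57×10⁻³ Pa/m

7.6×10⁻³ Pa/m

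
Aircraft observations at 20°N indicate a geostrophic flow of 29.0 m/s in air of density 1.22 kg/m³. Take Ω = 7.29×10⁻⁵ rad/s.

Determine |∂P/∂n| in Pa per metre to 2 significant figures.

Coriolis parameter at 20°N:
f = 2Ω sin φ = 2 × 7.29×10⁻⁵ × sin 20° = 4.99×10⁻⁵ s⁻¹
Geostrophic balance rearranged: |∂P/∂n| = f ρ V_g
|∂P/∂n| = 4.99×10⁻⁵ × 1.22 × 29.0 = 1.76×10⁻³ Pa/m

1.8×10⁻³ Pa/m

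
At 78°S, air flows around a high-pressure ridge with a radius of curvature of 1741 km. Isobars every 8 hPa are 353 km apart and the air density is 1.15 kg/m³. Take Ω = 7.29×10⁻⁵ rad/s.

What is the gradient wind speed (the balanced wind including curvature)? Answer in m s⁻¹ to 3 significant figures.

14.7 m s⁻¹

Coriolis parameter at 78°S:
f = 2Ω sin φ = 2 × 7.29×10⁻⁵ × sin 78° = 1.43×10⁻⁴ s⁻¹
Pressure gradient: |∂P/∂n| = 800 Pa / 353000 m = 2.27×10⁻³ Pa/m
Geostrophic speed: V_g = |∂P/∂n|/(fρ) = 2.27×10⁻³/(1.43×10⁻⁴ × 1.15) = 13.8 m/s
Around a high, pressure-gradient force acts outward with centrifugal, so Coriolis balances both:
fV = (1/ρ)|∂P/∂n| + V²/R  →  V² − fR·V + fR·V_g = 0
With fR = 1.43×10⁻⁴ × 1741×10³ m = 248 m/s:
V = [fR − √((fR)² − 4 fR V_g)]/2 = [248 − √(248² − 4×248×13.8)]/2 = 14.7 m/s
Supergeostrophic (V > V_g = 13.8 m/s), as expected around a high.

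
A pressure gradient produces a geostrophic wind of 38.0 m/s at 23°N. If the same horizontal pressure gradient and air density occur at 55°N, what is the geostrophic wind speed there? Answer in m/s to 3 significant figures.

18.1 m/s

With the same pressure gradient and density, V_g ∝ 1/f ∝ 1/sin φ.
V₂ = V₁ · sin φ₁ / sin φ₂ = 38.0 × sin 23° / sin 55°
V₂ = 38.0 × 0.3907/0.8192 = 18.1 m/s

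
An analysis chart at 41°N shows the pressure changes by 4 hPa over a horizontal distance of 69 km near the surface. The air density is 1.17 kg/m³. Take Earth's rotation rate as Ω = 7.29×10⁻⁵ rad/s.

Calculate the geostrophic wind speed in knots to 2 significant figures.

Coriolis parameter at 41°N:
f = 2Ω sin φ = 2 × 7.29×10⁻⁵ × sin 41° = 9.57×10⁻⁵ s⁻¹
Pressure gradient: |∂P/∂n| = 400 Pa / 69000 m = 5.80×10⁻³ Pa/m
Geostrophic balance (pressure-gradient force = Coriolis force):
V_g = (1/(fρ)) |∂P/∂n| = 5.80×10⁻³ / (9.57×10⁻⁵ × 1.17) = 51.8 m/s
Converting: 51.8 m/s × 1.944 = 100 knots

100 knots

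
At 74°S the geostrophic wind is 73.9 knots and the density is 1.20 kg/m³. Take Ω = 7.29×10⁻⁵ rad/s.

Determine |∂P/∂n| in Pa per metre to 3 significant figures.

6.39×10⁻³ Pa/m

Coriolis parameter at 74°S:
f = 2Ω sin φ = 2 × 7.29×10⁻⁵ × sin 74° = 1.40×10⁻⁴ s⁻¹
Wind speed in SI: 73.9 knots = 38.0 m/s
Geostrophic balance rearranged: |∂P/∂n| = f ρ V_g
|∂P/∂n| = 1.40×10⁻⁴ × 1.20 × 38.0 = 6.39×10⁻³ Pa/m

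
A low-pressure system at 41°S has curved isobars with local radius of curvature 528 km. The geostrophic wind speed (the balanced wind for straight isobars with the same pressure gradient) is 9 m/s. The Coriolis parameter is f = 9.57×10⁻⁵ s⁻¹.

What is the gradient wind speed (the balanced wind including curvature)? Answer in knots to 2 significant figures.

15 knots

Around a low, centrifugal force acts outward with Coriolis, so pressure-gradient force balances both:
(1/ρ)|∂P/∂n| = fV + V²/R  →  V² + fR·V − fR·V_g = 0
With fR = 9.57×10⁻⁵ × 528×10³ m = 50.5 m/s:
V = [−fR + √((fR)² + 4 fR V_g)]/2 = [−50.5 + √(50.5² + 4×50.5×9)]/2 = 7.8 m/s
Subgeostrophic (V < V_g = 9 m/s), as expected around a low.
Converting: 7.8 m/s × 1.944 = 15 knots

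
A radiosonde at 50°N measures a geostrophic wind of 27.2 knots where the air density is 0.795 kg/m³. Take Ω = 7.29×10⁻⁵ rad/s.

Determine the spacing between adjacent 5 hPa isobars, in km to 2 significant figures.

400 km

Coriolis parameter at 50°N:
f = 2Ω sin φ = 2 × 7.29×10⁻⁵ × sin 50° = 1.12×10⁻⁴ s⁻¹
Wind speed in SI: 27.2 knots = 14.0 m/s
Geostrophic balance rearranged: |∂P/∂n| = f ρ V_g
|∂P/∂n| = 1.12×10⁻⁴ × 0.795 × 14.0 = 1.24×10⁻³ Pa/m
Isobar spacing: Δn = ΔP/|∂P/∂n| = 500 Pa / 1.24×10⁻³ Pa/m = 402424 m ≈ 400 km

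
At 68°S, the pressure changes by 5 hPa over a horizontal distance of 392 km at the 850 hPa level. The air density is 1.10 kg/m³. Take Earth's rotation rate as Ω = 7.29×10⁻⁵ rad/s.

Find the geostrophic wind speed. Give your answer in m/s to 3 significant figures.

Coriolis parameter at 68°S:
f = 2Ω sin φ = 2 × 7.29×10⁻⁵ × sin 68° = 1.35×10⁻⁴ s⁻¹
Pressure gradient: |∂P/∂n| = 500 Pa / 392000 m = 1.28×10⁻³ Pa/m
Geostrophic balance (pressure-gradient force = Coriolis force):
V_g = (1/(fρ)) |∂P/∂n| = 1.28×10⁻³ / (1.35×10⁻⁴ × 1.10) = 8.58 m/s

8.58 m/s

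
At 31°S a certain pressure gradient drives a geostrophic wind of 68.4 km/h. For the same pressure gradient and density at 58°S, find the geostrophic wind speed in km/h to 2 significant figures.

42 km/h

With the same pressure gradient and density, V_g ∝ 1/f ∝ 1/sin φ.
V₂ = V₁ · sin φ₁ / sin φ₂ = 68.4 × sin 31° / sin 58°
V₂ = 68.4 × 0.5150/0.8480 = 42 km/h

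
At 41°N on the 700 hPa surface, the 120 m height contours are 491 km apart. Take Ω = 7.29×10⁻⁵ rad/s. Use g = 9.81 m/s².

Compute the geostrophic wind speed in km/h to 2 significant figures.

90 km/h

Coriolis parameter at 41°N:
f = 2Ω sin φ = 2 × 7.29×10⁻⁵ × sin 41° = 9.57×10⁻⁵ s⁻¹
Height gradient: |∂Z/∂n| = 120 m / 491000 m = 2.44×10⁻⁴
On a pressure surface, geostrophic balance gives V_g = (g/f)|∂Z/∂n|:
V_g = 9.81 × 2.44×10⁻⁴ / 9.57×10⁻⁵ = 25.1 m/s
Converting: 25.1 m/s × 3.6 = 90 km/h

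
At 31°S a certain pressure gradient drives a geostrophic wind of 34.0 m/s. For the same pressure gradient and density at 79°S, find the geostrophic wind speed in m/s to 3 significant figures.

With the same pressure gradient and density, V_g ∝ 1/f ∝ 1/sin φ.
V₂ = V₁ · sin φ₁ / sin φ₂ = 34.0 × sin 31° / sin 79°
V₂ = 34.0 × 0.5150/0.9816 = 17.8 m/s

17.8 m/s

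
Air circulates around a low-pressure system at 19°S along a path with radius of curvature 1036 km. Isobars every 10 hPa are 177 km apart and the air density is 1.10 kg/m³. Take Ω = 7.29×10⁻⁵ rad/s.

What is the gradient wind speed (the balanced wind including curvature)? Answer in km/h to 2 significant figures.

Coriolis parameter at 19°S:
f = 2Ω sin φ = 2 × 7.29×10⁻⁵ × sin 19° = 4.75×10⁻⁵ s⁻¹
Pressure gradient: |∂P/∂n| = 1000 Pa / 177000 m = 5.65×10⁻³ Pa/m
Geostrophic speed: V_g = |∂P/∂n|/(fρ) = 5.65×10⁻³/(4.75×10⁻⁵ × 1.10) = 108 m/s
Around a low, centrifugal force acts outward with Coriolis, so pressure-gradient force balances both:
(1/ρ)|∂P/∂n| = fV + V²/R  →  V² + fR·V − fR·V_g = 0
With fR = 4.75×10⁻⁵ × 1036×10³ m = 49.2 m/s:
V = [−fR + √((fR)² + 4 fR V_g)]/2 = [−49.2 + √(49.2² + 4×49.2×108)]/2 = 52.4 m/s
Subgeostrophic (V < V_g = 108 m/s), as expected around a low.
Converting: 52.4 m/s × 3.6 = 190 km/h

190 km/h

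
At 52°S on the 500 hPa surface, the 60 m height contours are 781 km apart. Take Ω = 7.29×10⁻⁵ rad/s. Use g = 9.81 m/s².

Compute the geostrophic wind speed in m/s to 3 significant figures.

Coriolis parameter at 52°S:
f = 2Ω sin φ = 2 × 7.29×10⁻⁵ × sin 52° = 1.15×10⁻⁴ s⁻¹
Height gradient: |∂Z/∂n| = 60 m / 781000 m = 7.68×10⁻⁵
On a pressure surface, geostrophic balance gives V_g = (g/f)|∂Z/∂n|:
V_g = 9.81 × 7.68×10⁻⁵ / 1.15×10⁻⁴ = 6.56 m/s

6.56 m/s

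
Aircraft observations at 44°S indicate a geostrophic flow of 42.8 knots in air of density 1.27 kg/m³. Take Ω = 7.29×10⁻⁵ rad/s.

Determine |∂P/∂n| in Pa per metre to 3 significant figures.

2.83×10⁻³ Pa/m

Coriolis parameter at 44°S:
f = 2Ω sin φ = 2 × 7.29×10⁻⁵ × sin 44° = 1.01×10⁻⁴ s⁻¹
Wind speed in SI: 42.8 knots = 22.0 m/s
Geostrophic balance rearranged: |∂P/∂n| = f ρ V_g
|∂P/∂n| = 1.01×10⁻⁴ × 1.27 × 22.0 = 2.83×10⁻³ Pa/m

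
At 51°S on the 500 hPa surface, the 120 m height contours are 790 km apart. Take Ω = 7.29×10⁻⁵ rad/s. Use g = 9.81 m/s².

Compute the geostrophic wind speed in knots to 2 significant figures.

Coriolis parameter at 51°S:
f = 2Ω sin φ = 2 × 7.29×10⁻⁵ × sin 51° = 1.13×10⁻⁴ s⁻¹
Height gradient: |∂Z/∂n| = 120 m / 790000 m = 1.52×10⁻⁴
On a pressure surface, geostrophic balance gives V_g = (g/f)|∂Z/∂n|:
V_g = 9.81 × 1.52×10⁻⁴ / 1.13×10⁻⁴ = 13.2 m/s
Converting: 13.2 m/s × 1.944 = 26 knots

26 knots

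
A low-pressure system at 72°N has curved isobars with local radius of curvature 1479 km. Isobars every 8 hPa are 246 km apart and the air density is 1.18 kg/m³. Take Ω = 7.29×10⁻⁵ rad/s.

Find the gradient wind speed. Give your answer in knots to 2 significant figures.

35 knots

Coriolis parameter at 72°N:
f = 2Ω sin φ = 2 × 7.29×10⁻⁵ × sin 72° = 1.39×10⁻⁴ s⁻¹
Pressure gradient: |∂P/∂n| = 800 Pa / 246000 m = 3.25×10⁻³ Pa/m
Geostrophic speed: V_g = |∂P/∂n|/(fρ) = 3.25×10⁻³/(1.39×10⁻⁴ × 1.18) = 19.9 m/s
Around a low, centrifugal force acts outward with Coriolis, so pressure-gradient force balances both:
(1/ρ)|∂P/∂n| = fV + V²/R  →  V² + fR·V − fR·V_g = 0
With fR = 1.39×10⁻⁴ × 1479×10³ m = 205 m/s:
V = [−fR + √((fR)² + 4 fR V_g)]/2 = [−205 + √(205² + 4×205×19.9)]/2 = 18.3 m/s
Subgeostrophic (V < V_g = 19.9 m/s), as expected around a low.
Converting: 18.3 m/s × 1.944 = 35 knots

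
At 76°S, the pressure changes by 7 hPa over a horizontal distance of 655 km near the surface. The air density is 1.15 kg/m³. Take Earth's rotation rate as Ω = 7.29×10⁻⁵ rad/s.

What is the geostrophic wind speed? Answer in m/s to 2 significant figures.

6.6 m/s

Coriolis parameter at 76°S:
f = 2Ω sin φ = 2 × 7.29×10⁻⁵ × sin 76° = 1.41×10⁻⁴ s⁻¹
Pressure gradient: |∂P/∂n| = 700 Pa / 655000 m = 1.07×10⁻³ Pa/m
Geostrophic balance (pressure-gradient force = Coriolis force):
V_g = (1/(fρ)) |∂P/∂n| = 1.07×10⁻³ / (1.41×10⁻⁴ × 1.15) = 6.57 m/s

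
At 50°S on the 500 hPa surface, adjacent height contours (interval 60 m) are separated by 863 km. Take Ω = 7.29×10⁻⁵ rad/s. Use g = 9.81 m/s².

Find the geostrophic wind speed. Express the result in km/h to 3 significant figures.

22.0 km/h

Coriolis parameter at 50°S:
f = 2Ω sin φ = 2 × 7.29×10⁻⁵ × sin 50° = 1.12×10⁻⁴ s⁻¹
Height gradient: |∂Z/∂n| = 60 m / 863000 m = 6.95×10⁻⁵
On a pressure surface, geostrophic balance gives V_g = (g/f)|∂Z/∂n|:
V_g = 9.81 × 6.95×10⁻⁵ / 1.12×10⁻⁴ = 6.11 m/s
Converting: 6.11 m/s × 3.6 = 22.0 km/h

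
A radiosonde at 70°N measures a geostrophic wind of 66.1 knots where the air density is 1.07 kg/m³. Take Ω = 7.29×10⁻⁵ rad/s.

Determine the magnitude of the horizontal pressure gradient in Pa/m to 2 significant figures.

Coriolis parameter at 70°N:
f = 2Ω sin φ = 2 × 7.29×10⁻⁵ × sin 70° = 1.37×10⁻⁴ s⁻¹
Wind speed in SI: 66.1 knots = 34.0 m/s
Geostrophic balance rearranged: |∂P/∂n| = f ρ V_g
|∂P/∂n| = 1.37×10⁻⁴ × 1.07 × 34.0 = 4.99×10⁻³ Pa/m

5.0×10⁻³ Pa/m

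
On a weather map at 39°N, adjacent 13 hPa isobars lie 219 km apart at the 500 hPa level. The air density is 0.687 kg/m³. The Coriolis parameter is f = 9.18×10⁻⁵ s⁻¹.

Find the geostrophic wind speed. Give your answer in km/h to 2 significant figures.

340 km/h

Pressure gradient: |∂P/∂n| = 1300 Pa / 219000 m = 5.94×10⁻³ Pa/m
Geostrophic balance (pressure-gradient force = Coriolis force):
V_g = (1/(fρ)) |∂P/∂n| = 5.94×10⁻³ / (9.18×10⁻⁵ × 0.687) = 94.1 m/s
Converting: 94.1 m/s × 3.6 = 340 km/h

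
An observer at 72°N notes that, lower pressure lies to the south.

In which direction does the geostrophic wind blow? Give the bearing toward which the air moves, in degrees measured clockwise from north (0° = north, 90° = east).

The pressure-gradient force points toward the south (bearing 180°).
Geostrophic balance: in the Northern Hemisphere the Coriolis force deflects motion to the right, so the geostrophic wind blows 90° to the right of the pressure-gradient force (low pressure on the left).
Rotating 180° by 90° clockwise gives 270° — the wind blows toward the west.

270°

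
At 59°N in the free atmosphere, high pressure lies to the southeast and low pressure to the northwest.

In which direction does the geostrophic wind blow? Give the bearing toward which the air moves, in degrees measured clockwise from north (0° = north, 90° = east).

The pressure-gradient force points toward the northwest (bearing 315°).
Geostrophic balance: in the Northern Hemisphere the Coriolis force deflects motion to the right, so the geostrophic wind blows 90° to the right of the pressure-gradient force (low pressure on the left).
Rotating 315° by 90° clockwise gives 045° — the wind blows toward the northeast.

045°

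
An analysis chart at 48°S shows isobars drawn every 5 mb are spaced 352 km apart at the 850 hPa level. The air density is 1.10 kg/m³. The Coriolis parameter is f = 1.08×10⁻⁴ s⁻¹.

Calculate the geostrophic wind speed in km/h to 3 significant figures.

Pressure gradient: |∂P/∂n| = 500 Pa / 352000 m = 1.42×10⁻³ Pa/m
Geostrophic balance (pressure-gradient force = Coriolis force):
V_g = (1/(fρ)) |∂P/∂n| = 1.42×10⁻³ / (1.08×10⁻⁴ × 1.10) = 12.0 m/s
Converting: 12.0 m/s × 3.6 = 43.0 km/h

43.0 km/h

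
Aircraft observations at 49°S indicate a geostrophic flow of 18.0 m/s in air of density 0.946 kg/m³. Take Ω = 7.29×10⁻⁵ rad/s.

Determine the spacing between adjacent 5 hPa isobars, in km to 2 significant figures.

270 km

Coriolis parameter at 49°S:
f = 2Ω sin φ = 2 × 7.29×10⁻⁵ × sin 49° = 1.10×10⁻⁴ s⁻¹
Geostrophic balance rearranged: |∂P/∂n| = f ρ V_g
|∂P/∂n| = 1.10×10⁻⁴ × 0.946 × 18.0 = 1.87×10⁻³ Pa/m
Isobar spacing: Δn = ΔP/|∂P/∂n| = 500 Pa / 1.87×10⁻³ Pa/m = 266851 m ≈ 270 km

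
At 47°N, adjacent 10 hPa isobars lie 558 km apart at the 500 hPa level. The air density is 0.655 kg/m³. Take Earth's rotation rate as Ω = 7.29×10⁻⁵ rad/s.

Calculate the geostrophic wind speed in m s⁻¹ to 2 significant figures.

Coriolis parameter at 47°N:
f = 2Ω sin φ = 2 × 7.29×10⁻⁵ × sin 47° = 1.07×10⁻⁴ s⁻¹
Pressure gradient: |∂P/∂n| = 1000 Pa / 558000 m = 1.79×10⁻³ Pa/m
Geostrophic balance (pressure-gradient force = Coriolis force):
V_g = (1/(fρ)) |∂P/∂n| = 1.79×10⁻³ / (1.07×10⁻⁴ × 0.655) = 25.7 m/s

26 m s⁻¹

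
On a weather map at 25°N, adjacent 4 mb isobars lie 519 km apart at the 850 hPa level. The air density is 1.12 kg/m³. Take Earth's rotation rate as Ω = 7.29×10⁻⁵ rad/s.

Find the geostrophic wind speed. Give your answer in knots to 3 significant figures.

Coriolis parameter at 25°N:
f = 2Ω sin φ = 2 × 7.29×10⁻⁵ × sin 25° = 6.16×10⁻⁵ s⁻¹
Pressure gradient: |∂P/∂n| = 400 Pa / 519000 m = 7.71×10⁻⁴ Pa/m
Geostrophic balance (pressure-gradient force = Coriolis force):
V_g = (1/(fρ)) |∂P/∂n| = 7.71×10⁻⁴ / (6.16×10⁻⁵ × 1.12) = 11.2 m/s
Converting: 11.2 m/s × 1.944 = 21.7 knots

21.7 knots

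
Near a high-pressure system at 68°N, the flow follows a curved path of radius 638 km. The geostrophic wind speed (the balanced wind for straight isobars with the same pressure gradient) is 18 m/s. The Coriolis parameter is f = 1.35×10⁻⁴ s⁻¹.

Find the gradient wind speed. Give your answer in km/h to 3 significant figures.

Around a high, pressure-gradient force acts outward with centrifugal, so Coriolis balances both:
fV = (1/ρ)|∂P/∂n| + V²/R  →  V² − fR·V + fR·V_g = 0
With fR = 1.35×10⁻⁴ × 638×10³ m = 86.1 m/s:
V = [fR − √((fR)² − 4 fR V_g)]/2 = [86.1 − √(86.1² − 4×86.1×18)]/2 = 25.6 m/s
Supergeostrophic (V > V_g = 18 m/s), as expected around a high.
Converting: 25.6 m/s × 3.6 = 92.2 km/h

92.2 km/h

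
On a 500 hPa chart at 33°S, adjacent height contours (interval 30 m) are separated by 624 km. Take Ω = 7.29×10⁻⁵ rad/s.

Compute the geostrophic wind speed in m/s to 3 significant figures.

Coriolis parameter at 33°S:
f = 2Ω sin φ = 2 × 7.29×10⁻⁵ × sin 33° = 7.94×10⁻⁵ s⁻¹
Height gradient: |∂Z/∂n| = 30 m / 624000 m = 4.81×10⁻⁵
On a pressure surface, geostrophic balance gives V_g = (g/f)|∂Z/∂n|:
V_g = 9.81 × 4.81×10⁻⁵ / 7.94×10⁻⁵ = 5.94 m/s

5.94 m/s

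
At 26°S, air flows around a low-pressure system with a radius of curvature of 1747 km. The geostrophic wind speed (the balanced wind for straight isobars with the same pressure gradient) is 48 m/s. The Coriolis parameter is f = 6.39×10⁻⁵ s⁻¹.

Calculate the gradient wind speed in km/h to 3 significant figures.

Around a low, centrifugal force acts outward with Coriolis, so pressure-gradient force balances both:
(1/ρ)|∂P/∂n| = fV + V²/R  →  V² + fR·V − fR·V_g = 0
With fR = 6.39×10⁻⁵ × 1747×10³ m = 112 m/s:
V = [−fR + √((fR)² + 4 fR V_g)]/2 = [−112 + √(112² + 4×112×48)]/2 = 36.2 m/s
Subgeostrophic (V < V_g = 48 m/s), as expected around a low.
Converting: 36.2 m/s × 3.6 = 130 km/h

130 km/h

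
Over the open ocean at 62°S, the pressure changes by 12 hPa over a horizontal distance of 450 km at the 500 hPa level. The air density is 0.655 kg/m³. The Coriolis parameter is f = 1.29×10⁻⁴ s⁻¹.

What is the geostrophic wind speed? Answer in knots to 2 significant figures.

Pressure gradient: |∂P/∂n| = 1200 Pa / 450000 m = 2.67×10⁻³ Pa/m
Geostrophic balance (pressure-gradient force = Coriolis force):
V_g = (1/(fρ)) |∂P/∂n| = 2.67×10⁻³ / (1.29×10⁻⁴ × 0.655) = 31.6 m/s
Converting: 31.6 m/s × 1.944 = 61 knots

61 knots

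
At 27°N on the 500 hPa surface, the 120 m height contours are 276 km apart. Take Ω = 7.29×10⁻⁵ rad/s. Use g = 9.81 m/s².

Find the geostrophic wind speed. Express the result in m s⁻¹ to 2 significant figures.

64 m s⁻¹

Coriolis parameter at 27°N:
f = 2Ω sin φ = 2 × 7.29×10⁻⁵ × sin 27° = 6.62×10⁻⁵ s⁻¹
Height gradient: |∂Z/∂n| = 120 m / 276000 m = 4.35×10⁻⁴
On a pressure surface, geostrophic balance gives V_g = (g/f)|∂Z/∂n|:
V_g = 9.81 × 4.35×10⁻⁴ / 6.62×10⁻⁵ = 64.4 m/s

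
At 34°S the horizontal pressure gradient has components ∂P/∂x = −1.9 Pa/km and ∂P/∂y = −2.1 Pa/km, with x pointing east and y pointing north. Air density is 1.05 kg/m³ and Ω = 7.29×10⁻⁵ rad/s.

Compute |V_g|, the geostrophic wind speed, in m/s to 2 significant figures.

33 m/s

Coriolis parameter at 34°S:
f = 2Ω sin φ = 2 × 7.29×10⁻⁵ × sin 34° = 8.15×10⁻⁵ s⁻¹
In the Southern Hemisphere f is negative: f = −8.15×10⁻⁵ s⁻¹.
Component geostrophic relations (x east, y north):
u_g = −(1/(fρ)) ∂P/∂y,  v_g = (1/(fρ)) ∂P/∂x
u_g = −(−2.1×10⁻³)/(−8.15×10⁻⁵ × 1.05) = −24.5 m/s;  v_g = (−1.9×10⁻³)/(−8.15×10⁻⁵ × 1.05) = 22.2 m/s
|V_g| = √(u_g² + v_g²) = 33.1 m/s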